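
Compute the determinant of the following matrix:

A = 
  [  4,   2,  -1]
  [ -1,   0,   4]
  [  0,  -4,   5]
70

Cofactor expansion along row 1:
det(A) = (4)·((0)(5) - (4)(-4)) - (2)·((-1)(5) - (4)(0)) + (-1)·((-1)(-4) - (0)(0))
  = (4)(16) - (2)(-5) + (-1)(4)
  = 70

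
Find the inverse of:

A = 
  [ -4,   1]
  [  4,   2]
det(A) = (-4)(2) - (1)(4) = -12
For a 2×2 matrix, A⁻¹ = (1/det(A)) · [[d, -b], [-c, a]]
    = (-1/12) · [[2, -1], [-4, -4]]

A⁻¹ = 
  [-1/6, 1/12]
  [ 1/3,  1/3]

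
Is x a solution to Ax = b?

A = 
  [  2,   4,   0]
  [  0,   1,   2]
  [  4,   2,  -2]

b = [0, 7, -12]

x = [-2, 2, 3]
No

Ax = [4, 8, -10] ≠ b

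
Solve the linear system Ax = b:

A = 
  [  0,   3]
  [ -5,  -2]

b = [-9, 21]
Row reduce the augmented matrix [A|b]:
Swap R1 ↔ R2
REF = 
  [ -5,  -2,  21]
  [  0,   3,  -9]

Back-substitution:
x₂ = (-9) / 3 = -3
x₁ = (21 - (-2)(-3)) / (-5) = -3

x = [-3, -3]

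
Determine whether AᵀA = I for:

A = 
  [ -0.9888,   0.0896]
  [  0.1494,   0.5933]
No

AᵀA = 
  [  1,   0]
  [  0,   0.3600]
≠ I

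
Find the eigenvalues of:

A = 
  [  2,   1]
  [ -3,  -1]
tr(A) = 1, det(A) = 1
Characteristic polynomial: λ² - tr(A)λ + det(A) = λ² - λ + 1
λ² - λ + 1 = 0  ⇒  λ = (1 ± √((-1)² - 4·(1)))/2 = (1 ± √(-3))/2
  = (1 + i√3)/2,  (1 - i√3)/2

λ = (1 + i√3)/2, (1 - i√3)/2  (≈ 0.5 + 0.866i, 0.5 - 0.866i)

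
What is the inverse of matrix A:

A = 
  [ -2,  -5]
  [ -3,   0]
det(A) = (-2)(0) - (-5)(-3) = -15
For a 2×2 matrix, A⁻¹ = (1/det(A)) · [[d, -b], [-c, a]]
    = (-1/15) · [[0, 5], [3, -2]]

A⁻¹ = 
  [   0, -1/3]
  [-1/5, 2/15]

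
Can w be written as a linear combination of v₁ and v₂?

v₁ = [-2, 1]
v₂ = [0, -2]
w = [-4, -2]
Yes

Form the augmented matrix and row-reduce:
[v₁|v₂|w] = 
  [ -2,   0,  -4]
  [  1,  -2,  -2]
R2 → R2 + (1/2)·R1
REF = 
  [ -2,   0,  -4]
  [  0,  -2,  -4]

No row of the form [0 0 | nonzero], so the system is consistent. Back-substitution gives c₁ = 2, c₂ = 2: w = (2)·v₁ + (2)·v₂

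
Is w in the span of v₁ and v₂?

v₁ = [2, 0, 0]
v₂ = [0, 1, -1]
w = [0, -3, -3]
No

Form the augmented matrix and row-reduce:
[v₁|v₂|w] = 
  [  2,   0,   0]
  [  0,   1,  -3]
  [  0,  -1,  -3]
R3 → R3 + (1)·R2
REF = 
  [  2,   0,   0]
  [  0,   1,  -3]
  [  0,   0,  -6]

Row 3 reads [0 0 | -6], i.e. 0 = -6, so the system is inconsistent and w ∉ span{v₁, v₂}.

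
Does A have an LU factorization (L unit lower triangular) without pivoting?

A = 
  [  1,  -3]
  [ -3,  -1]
Yes.
A[1,1] = 1 ≠ 0, so Gaussian elimination proceeds without a row swap: multiplier ℓ₂₁ = (-3)/(1) = -3, and U[2,2] = -1 - (-3)(-3) = -10.
L = 
  [  1,   0]
  [ -3,   1]
U = 
  [  1,  -3]
  [  0, -10]
Check row 2 of LU: [(-3)(1), (-3)(-3) + (-10)] = [-3, -1] = row 2 of A ✓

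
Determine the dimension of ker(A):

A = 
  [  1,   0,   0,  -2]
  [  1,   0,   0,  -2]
nullity(A) = 3

Row reduce:
R2 → R2 - (1)·R1
REF = 
  [  1,   0,   0,  -2]
  [  0,   0,   0,   0]
Pivot columns: 1 → 1 pivot.
rank(A) = 1, so nullity(A) = 4 - 1 = 3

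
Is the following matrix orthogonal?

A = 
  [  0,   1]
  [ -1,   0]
Yes

AᵀA = 
  [  1,   0]
  [  0,   1]
= I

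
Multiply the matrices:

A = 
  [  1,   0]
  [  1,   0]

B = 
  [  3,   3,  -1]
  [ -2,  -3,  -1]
AB = 
  [  3,   3,  -1]
  [  3,   3,  -1]

A is 2×2 and B is 2×3, so AB is 2×3. Each entry is (row of A)·(column of B):
AB[1,1] = (1)(3) + (0)(-2) = 3
AB[1,2] = (1)(3) + (0)(-3) = 3
AB[1,3] = (1)(-1) + (0)(-1) = -1
AB[2,1] = (1)(3) + (0)(-2) = 3
AB[2,2] = (1)(3) + (0)(-3) = 3
AB[2,3] = (1)(-1) + (0)(-1) = -1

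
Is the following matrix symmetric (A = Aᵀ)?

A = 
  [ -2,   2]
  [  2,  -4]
Yes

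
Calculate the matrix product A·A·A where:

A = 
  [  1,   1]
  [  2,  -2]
A^3 = 
  [  1,   5]
  [ 10, -14]

A² = A·A:
A²[1,1] = (1)(1) + (1)(2) = 3
A²[1,2] = (1)(1) + (1)(-2) = -1
A²[2,1] = (2)(1) + (-2)(2) = -2
A²[2,2] = (2)(1) + (-2)(-2) = 6
A² = 
  [  3,  -1]
  [ -2,   6]

A^3 = A^2·A:
A^3[1,1] = (3)(1) + (-1)(2) = 1
A^3[1,2] = (3)(1) + (-1)(-2) = 5
A^3[2,1] = (-2)(1) + (6)(2) = 10
A^3[2,2] = (-2)(1) + (6)(-2) = -14
A^3 = 
  [  1,   5]
  [ 10, -14]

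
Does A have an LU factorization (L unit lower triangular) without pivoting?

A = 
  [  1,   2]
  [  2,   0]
Yes.
A[1,1] = 1 ≠ 0, so Gaussian elimination proceeds without a row swap: multiplier ℓ₂₁ = (2)/(1) = 2, and U[2,2] = 0 - (2)(2) = -4.
L = 
  [  1,   0]
  [  2,   1]
U = 
  [  1,   2]
  [  0,  -4]
Check row 2 of LU: [(2)(1), (2)(2) + (-4)] = [2, 0] = row 2 of A ✓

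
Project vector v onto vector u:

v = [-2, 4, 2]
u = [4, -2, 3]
proj_u(v) = [-40/29, 20/29, -30/29]

v·u = (-2)(4) + (4)(-2) + (2)(3) = -10
u·u = (4)² + (-2)² + (3)² = 29
proj_u(v) = (v·u / u·u) × u = (-10/29) × u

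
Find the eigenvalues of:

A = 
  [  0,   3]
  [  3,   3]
tr(A) = 3, det(A) = -9
Characteristic polynomial: λ² - tr(A)λ + det(A) = λ² - 3λ - 9
λ² - 3λ - 9 = 0  ⇒  λ = (3 ± √((-3)² - 4·(-9)))/2 = (3 ± √(45))/2
  = (3 + 3√5)/2,  (3 - 3√5)/2

λ = (3 + 3√5)/2, (3 - 3√5)/2  (≈ 4.854, -1.854)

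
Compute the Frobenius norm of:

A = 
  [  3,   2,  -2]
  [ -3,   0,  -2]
||A||_F = 5.477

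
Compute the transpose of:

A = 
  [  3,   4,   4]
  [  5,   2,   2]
Aᵀ = 
  [  3,   5]
  [  4,   2]
  [  4,   2]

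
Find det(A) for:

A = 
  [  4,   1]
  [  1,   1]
For a 2×2 matrix, det = ad - bc = (4)(1) - (1)(1) = 3

det(A) = 3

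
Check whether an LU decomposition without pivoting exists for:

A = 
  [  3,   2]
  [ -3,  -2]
Yes.
A[1,1] = 3 ≠ 0, so Gaussian elimination proceeds without a row swap: multiplier ℓ₂₁ = (-3)/(3) = -1, and U[2,2] = -2 - (-1)(2) = 0.
L = 
  [  1,   0]
  [ -1,   1]
U = 
  [  3,   2]
  [  0,   0]
Check row 2 of LU: [(-1)(3), (-1)(2) + 0] = [-3, -2] = row 2 of A ✓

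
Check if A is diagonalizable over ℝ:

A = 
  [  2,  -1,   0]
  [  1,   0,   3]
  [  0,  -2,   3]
No

Characteristic polynomial: det(λI - A) = λ³ - 5λ² + 13λ - 15
By the rational root theorem any rational root is an integer dividing 15; none of those is a root, so p(λ) has no rational roots and hence (being an irreducible cubic) no repeated roots.
Discriminant of the cubic: Δ = -588
Δ < 0 ⇒ one real eigenvalue and a complex-conjugate pair: λ ≈ 1.404 + 2.208i, 1.404 - 2.208i, 2.191
Has complex eigenvalues (not diagonalizable over ℝ).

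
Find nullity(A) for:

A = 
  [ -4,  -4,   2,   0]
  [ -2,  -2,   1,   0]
nullity(A) = 3

Row reduce:
R2 → R2 - (1/2)·R1
REF = 
  [ -4,  -4,   2,   0]
  [  0,   0,   0,   0]
Pivot columns: 1 → 1 pivot.
rank(A) = 1, so nullity(A) = 4 - 1 = 3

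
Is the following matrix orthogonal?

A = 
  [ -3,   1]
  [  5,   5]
No

AᵀA = 
  [ 34,  22]
  [ 22,  26]
≠ I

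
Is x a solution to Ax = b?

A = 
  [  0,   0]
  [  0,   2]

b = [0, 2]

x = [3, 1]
Yes

Ax = [0, 2] = b ✓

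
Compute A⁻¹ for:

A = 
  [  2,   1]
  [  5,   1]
det(A) = (2)(1) - (1)(5) = -3
For a 2×2 matrix, A⁻¹ = (1/det(A)) · [[d, -b], [-c, a]]
    = (-1/3) · [[1, -1], [-5, 2]]

A⁻¹ = 
  [-1/3,  1/3]
  [ 5/3, -2/3]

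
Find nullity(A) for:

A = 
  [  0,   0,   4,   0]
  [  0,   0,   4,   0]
nullity(A) = 3

Row reduce:
R2 → R2 - (1)·R1
REF = 
  [  0,   0,   4,   0]
  [  0,   0,   0,   0]
Pivot columns: 3 → 1 pivot.
rank(A) = 1, so nullity(A) = 4 - 1 = 3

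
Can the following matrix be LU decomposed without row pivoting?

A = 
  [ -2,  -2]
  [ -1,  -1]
Yes.
A[1,1] = -2 ≠ 0, so Gaussian elimination proceeds without a row swap: multiplier ℓ₂₁ = (-1)/(-2) = 1/2, and U[2,2] = -1 - (1/2)(-2) = 0.
L = 
  [  1,   0]
  [1/2,   1]
U = 
  [ -2,  -2]
  [  0,   0]
Check row 2 of LU: [(1/2)(-2), (1/2)(-2) + 0] = [-1, -1] = row 2 of A ✓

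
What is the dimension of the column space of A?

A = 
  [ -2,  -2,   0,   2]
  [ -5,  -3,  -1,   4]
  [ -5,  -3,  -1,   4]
Row reduce:
R2 → R2 - (5/2)·R1
R3 → R3 - (5/2)·R1
R3 → R3 - (1)·R2
REF = 
  [ -2,  -2,   0,   2]
  [  0,   2,  -1,  -1]
  [  0,   0,   0,   0]
Pivot columns: 1, 2 → 2 pivots.
dim(Col(A)) = number of pivot columns = 2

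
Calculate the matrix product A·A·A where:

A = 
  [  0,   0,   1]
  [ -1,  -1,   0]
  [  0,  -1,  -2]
A^3 = 
  [  1,   3,   4]
  [ -1,   0,   3]
  [ -3,  -7,  -7]

A² = A·A:
A²[1,1] = (0)(0) + (0)(-1) + (1)(0) = 0
A²[1,2] = (0)(0) + (0)(-1) + (1)(-1) = -1
A²[1,3] = (0)(1) + (0)(0) + (1)(-2) = -2
A²[2,1] = (-1)(0) + (-1)(-1) + (0)(0) = 1
A²[2,2] = (-1)(0) + (-1)(-1) + (0)(-1) = 1
A²[2,3] = (-1)(1) + (-1)(0) + (0)(-2) = -1
A²[3,1] = (0)(0) + (-1)(-1) + (-2)(0) = 1
A²[3,2] = (0)(0) + (-1)(-1) + (-2)(-1) = 3
A²[3,3] = (0)(1) + (-1)(0) + (-2)(-2) = 4
A² = 
  [  0,  -1,  -2]
  [  1,   1,  -1]
  [  1,   3,   4]

A^3 = A^2·A:
A^3[1,1] = (0)(0) + (-1)(-1) + (-2)(0) = 1
A^3[1,2] = (0)(0) + (-1)(-1) + (-2)(-1) = 3
A^3[1,3] = (0)(1) + (-1)(0) + (-2)(-2) = 4
A^3[2,1] = (1)(0) + (1)(-1) + (-1)(0) = -1
A^3[2,2] = (1)(0) + (1)(-1) + (-1)(-1) = 0
A^3[2,3] = (1)(1) + (1)(0) + (-1)(-2) = 3
A^3[3,1] = (1)(0) + (3)(-1) + (4)(0) = -3
A^3[3,2] = (1)(0) + (3)(-1) + (4)(-1) = -7
A^3[3,3] = (1)(1) + (3)(0) + (4)(-2) = -7
A^3 = 
  [  1,   3,   4]
  [ -1,   0,   3]
  [ -3,  -7,  -7]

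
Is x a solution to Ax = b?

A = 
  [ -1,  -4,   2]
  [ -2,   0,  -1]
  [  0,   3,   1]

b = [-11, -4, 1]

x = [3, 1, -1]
No

Ax = [-9, -5, 2] ≠ b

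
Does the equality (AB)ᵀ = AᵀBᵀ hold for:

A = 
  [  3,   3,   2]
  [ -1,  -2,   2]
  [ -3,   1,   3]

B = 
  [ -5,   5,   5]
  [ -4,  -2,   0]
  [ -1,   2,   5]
No

(AB)ᵀ = 
  [-29,  11,   8]
  [ 13,   3, -11]
  [ 25,   5,   0]

AᵀBᵀ = 
  [-35, -10, -20]
  [-20,  -8,  -2]
  [ 15, -12,  17]

The two matrices differ, so (AB)ᵀ ≠ AᵀBᵀ in general. The correct identity is (AB)ᵀ = BᵀAᵀ.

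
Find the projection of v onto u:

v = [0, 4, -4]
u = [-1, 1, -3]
v·u = (0)(-1) + (4)(1) + (-4)(-3) = 16
u·u = (-1)² + (1)² + (-3)² = 11
proj_u(v) = (v·u / u·u) × u = (16/11) × u

proj_u(v) = [-16/11, 16/11, -48/11]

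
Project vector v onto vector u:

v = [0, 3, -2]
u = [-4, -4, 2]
proj_u(v) = [16/9, 16/9, -8/9]

v·u = (0)(-4) + (3)(-4) + (-2)(2) = -16
u·u = (-4)² + (-4)² + (2)² = 36
proj_u(v) = (v·u / u·u) × u = (-16/36) × u = (-4/9) × u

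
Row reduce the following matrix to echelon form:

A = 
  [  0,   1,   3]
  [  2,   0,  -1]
Row operations:
Swap R1 ↔ R2

Resulting echelon form:
REF = 
  [  2,   0,  -1]
  [  0,   1,   3]

Rank = 2 (number of non-zero pivot rows).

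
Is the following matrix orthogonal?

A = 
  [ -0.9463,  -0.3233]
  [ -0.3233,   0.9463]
Yes

AᵀA = 
  [  1,   0]
  [  0,   1]
≈ I (equal to I up to the 4-dp rounding of the entries)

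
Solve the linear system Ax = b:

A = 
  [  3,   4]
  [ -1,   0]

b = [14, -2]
x = [2, 2]

Row reduce the augmented matrix [A|b]:
R2 → R2 + (1/3)·R1
REF = 
  [  3,   4,  14]
  [  0, 4/3, 8/3]

Back-substitution:
x₂ = (8/3) / (4/3) = 2
x₁ = (14 - (4)(2)) / 3 = 2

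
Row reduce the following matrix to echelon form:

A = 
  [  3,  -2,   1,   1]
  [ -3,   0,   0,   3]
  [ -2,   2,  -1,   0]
Row operations:
R2 → R2 + (1)·R1
R3 → R3 + (2/3)·R1
R3 → R3 + (1/3)·R2

Resulting echelon form:
REF = 
  [  3,  -2,   1,   1]
  [  0,  -2,   1,   4]
  [  0,   0,   0,   2]

Rank = 3 (number of non-zero pivot rows).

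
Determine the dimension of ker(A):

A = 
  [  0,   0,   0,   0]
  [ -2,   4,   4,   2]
nullity(A) = 3

Row reduce:
Swap R1 ↔ R2
REF = 
  [ -2,   4,   4,   2]
  [  0,   0,   0,   0]
Pivot columns: 1 → 1 pivot.
rank(A) = 1, so nullity(A) = 4 - 1 = 3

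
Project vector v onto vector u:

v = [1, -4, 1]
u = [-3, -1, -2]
v·u = (1)(-3) + (-4)(-1) + (1)(-2) = -1
u·u = (-3)² + (-1)² + (-2)² = 14
proj_u(v) = (v·u / u·u) × u = (-1/14) × u

proj_u(v) = [3/14, 1/14, 1/7]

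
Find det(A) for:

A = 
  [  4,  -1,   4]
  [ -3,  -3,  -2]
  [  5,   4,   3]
9

Cofactor expansion along row 1:
det(A) = (4)·((-3)(3) - (-2)(4)) - (-1)·((-3)(3) - (-2)(5)) + (4)·((-3)(4) - (-3)(5))
  = (4)(-1) - (-1)(1) + (4)(3)
  = 9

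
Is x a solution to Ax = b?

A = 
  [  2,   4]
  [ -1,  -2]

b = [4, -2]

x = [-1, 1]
No

Ax = [2, -1] ≠ b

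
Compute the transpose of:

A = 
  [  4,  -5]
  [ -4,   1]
Aᵀ = 
  [  4,  -4]
  [ -5,   1]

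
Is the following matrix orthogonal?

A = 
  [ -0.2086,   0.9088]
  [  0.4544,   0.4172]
No

AᵀA = 
  [  0.2500,   0]
  [  0,   1]
≠ I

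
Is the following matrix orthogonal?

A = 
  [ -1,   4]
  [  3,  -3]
No

AᵀA = 
  [ 10, -13]
  [-13,  25]
≠ I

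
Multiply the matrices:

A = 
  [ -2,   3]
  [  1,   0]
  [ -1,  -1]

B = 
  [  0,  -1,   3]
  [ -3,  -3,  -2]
AB = 
  [ -9,  -7, -12]
  [  0,  -1,   3]
  [  3,   4,  -1]

A is 3×2 and B is 2×3, so AB is 3×3. Each entry is (row of A)·(column of B):
AB[1,1] = (-2)(0) + (3)(-3) = -9
AB[1,2] = (-2)(-1) + (3)(-3) = -7
AB[1,3] = (-2)(3) + (3)(-2) = -12
AB[2,1] = (1)(0) + (0)(-3) = 0
AB[2,2] = (1)(-1) + (0)(-3) = -1
AB[2,3] = (1)(3) + (0)(-2) = 3
AB[3,1] = (-1)(0) + (-1)(-3) = 3
AB[3,2] = (-1)(-1) + (-1)(-3) = 4
AB[3,3] = (-1)(3) + (-1)(-2) = -1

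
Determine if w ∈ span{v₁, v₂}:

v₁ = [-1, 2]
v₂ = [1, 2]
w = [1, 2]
Yes

Form the augmented matrix and row-reduce:
[v₁|v₂|w] = 
  [ -1,   1,   1]
  [  2,   2,   2]
R2 → R2 + (2)·R1
REF = 
  [ -1,   1,   1]
  [  0,   4,   4]

No row of the form [0 0 | nonzero], so the system is consistent. Back-substitution gives c₁ = 0, c₂ = 1: w = (0)·v₁ + (1)·v₂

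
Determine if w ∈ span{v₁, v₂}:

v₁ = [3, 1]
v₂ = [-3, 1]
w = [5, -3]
Yes

Form the augmented matrix and row-reduce:
[v₁|v₂|w] = 
  [  3,  -3,   5]
  [  1,   1,  -3]
R2 → R2 - (1/3)·R1
REF = 
  [    3,    -3,     5]
  [    0,     2, -14/3]

No row of the form [0 0 | nonzero], so the system is consistent. Back-substitution gives c₁ = -2/3, c₂ = -7/3: w = (-2/3)·v₁ + (-7/3)·v₂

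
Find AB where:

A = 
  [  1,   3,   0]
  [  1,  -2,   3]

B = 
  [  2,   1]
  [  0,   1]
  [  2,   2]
AB = 
  [  2,   4]
  [  8,   5]

A is 2×3 and B is 3×2, so AB is 2×2. Each entry is (row of A)·(column of B):
AB[1,1] = (1)(2) + (3)(0) + (0)(2) = 2
AB[1,2] = (1)(1) + (3)(1) + (0)(2) = 4
AB[2,1] = (1)(2) + (-2)(0) + (3)(2) = 8
AB[2,2] = (1)(1) + (-2)(1) + (3)(2) = 5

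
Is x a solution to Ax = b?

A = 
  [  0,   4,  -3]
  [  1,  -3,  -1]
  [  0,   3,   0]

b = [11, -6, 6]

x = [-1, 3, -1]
No

Ax = [15, -9, 9] ≠ b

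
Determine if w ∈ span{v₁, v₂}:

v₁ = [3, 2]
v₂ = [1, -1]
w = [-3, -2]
Yes

Form the augmented matrix and row-reduce:
[v₁|v₂|w] = 
  [  3,   1,  -3]
  [  2,  -1,  -2]
R2 → R2 - (2/3)·R1
REF = 
  [   3,    1,   -3]
  [   0, -5/3,    0]

No row of the form [0 0 | nonzero], so the system is consistent. Back-substitution gives c₁ = -1, c₂ = 0: w = (-1)·v₁ + (0)·v₂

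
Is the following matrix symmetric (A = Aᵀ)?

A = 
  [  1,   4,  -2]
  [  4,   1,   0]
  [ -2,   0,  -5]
Yes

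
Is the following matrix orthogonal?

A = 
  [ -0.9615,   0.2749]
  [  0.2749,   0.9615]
Yes

AᵀA = 
  [  1.0001,   0]
  [  0,   1.0001]
≈ I (equal to I up to the 4-dp rounding of the entries)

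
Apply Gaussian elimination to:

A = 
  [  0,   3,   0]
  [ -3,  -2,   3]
Row operations:
Swap R1 ↔ R2

Resulting echelon form:
REF = 
  [ -3,  -2,   3]
  [  0,   3,   0]

Rank = 2 (number of non-zero pivot rows).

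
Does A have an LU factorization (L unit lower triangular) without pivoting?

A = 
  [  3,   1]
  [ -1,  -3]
Yes.
A[1,1] = 3 ≠ 0, so Gaussian elimination proceeds without a row swap: multiplier ℓ₂₁ = (-1)/(3) = -1/3, and U[2,2] = -3 - (-1/3)(1) = -8/3.
L = 
  [   1,    0]
  [-1/3,    1]
U = 
  [   3,    1]
  [   0, -8/3]
Check row 2 of LU: [(-1/3)(3), (-1/3)(1) + (-8/3)] = [-1, -3] = row 2 of A ✓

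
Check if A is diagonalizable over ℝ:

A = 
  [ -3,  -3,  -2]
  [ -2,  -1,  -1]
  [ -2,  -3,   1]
Yes

Characteristic polynomial: det(λI - A) = λ³ + 3λ² - 14λ + 8
Testing integer divisors of the constant term: p(2) = 0, so (λ - 2) is a factor:
p(λ) = (λ - 2)(λ² + 5λ - 4)
λ² + 5λ - 4 = 0  ⇒  λ = (-5 ± √((5)² - 4·(-4)))/2 = (-5 ± √(41))/2
  = (-5 + √41)/2,  (-5 - √41)/2
Eigenvalues: 2, (-5 + √41)/2, (-5 - √41)/2  (≈ 2, 0.7016, -5.702)
The two irrational eigenvalues are distinct (simple), so each has alg. mult. = geom. mult. = 1.
λ=2: alg. mult. = 1, geom. mult. = 3 - rank(A - (2)I) = 3 - 2 = 1
Sum of geometric multiplicities equals n, so A has n independent eigenvectors.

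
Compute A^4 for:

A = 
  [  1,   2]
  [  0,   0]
A² = A·A:
A²[1,1] = (1)(1) + (2)(0) = 1
A²[1,2] = (1)(2) + (2)(0) = 2
A²[2,1] = (0)(1) + (0)(0) = 0
A²[2,2] = (0)(2) + (0)(0) = 0
A² = 
  [  1,   2]
  [  0,   0]

A^3 = A^2·A:
A^3[1,1] = (1)(1) + (2)(0) = 1
A^3[1,2] = (1)(2) + (2)(0) = 2
A^3[2,1] = (0)(1) + (0)(0) = 0
A^3[2,2] = (0)(2) + (0)(0) = 0
A^3 = 
  [  1,   2]
  [  0,   0]

A^4 = A^3·A:
A^4[1,1] = (1)(1) + (2)(0) = 1
A^4[1,2] = (1)(2) + (2)(0) = 2
A^4[2,1] = (0)(1) + (0)(0) = 0
A^4[2,2] = (0)(2) + (0)(0) = 0
A^4 = 
  [  1,   2]
  [  0,   0]

Therefore
A^4 = 
  [  1,   2]
  [  0,   0]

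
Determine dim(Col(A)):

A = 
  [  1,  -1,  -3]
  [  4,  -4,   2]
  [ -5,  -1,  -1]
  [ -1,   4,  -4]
dim(Col(A)) = 3

Row reduce:
R2 → R2 - (4)·R1
R3 → R3 + (5)·R1
R4 → R4 + (1)·R1
Swap R2 ↔ R3
R4 → R4 + (1/2)·R2
R4 → R4 + (15/14)·R3
REF = 
  [  1,  -1,  -3]
  [  0,  -6, -16]
  [  0,   0,  14]
  [  0,   0,   0]
Pivot columns: 1, 2, 3 → 3 pivots.
dim(Col(A)) = number of pivot columns = 3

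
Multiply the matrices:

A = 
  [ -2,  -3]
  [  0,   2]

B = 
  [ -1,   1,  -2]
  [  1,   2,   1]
A is 2×2 and B is 2×3, so AB is 2×3. Each entry is (row of A)·(column of B):
AB[1,1] = (-2)(-1) + (-3)(1) = -1
AB[1,2] = (-2)(1) + (-3)(2) = -8
AB[1,3] = (-2)(-2) + (-3)(1) = 1
AB[2,1] = (0)(-1) + (2)(1) = 2
AB[2,2] = (0)(1) + (2)(2) = 4
AB[2,3] = (0)(-2) + (2)(1) = 2

AB = 
  [ -1,  -8,   1]
  [  2,   4,   2]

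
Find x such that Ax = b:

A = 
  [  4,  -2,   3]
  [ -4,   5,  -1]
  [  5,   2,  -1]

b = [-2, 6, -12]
Row reduce the augmented matrix [A|b]:
R2 → R2 + (1)·R1
R3 → R3 - (5/4)·R1
R3 → R3 - (3/2)·R2
REF = 
  [    4,    -2,     3,    -2]
  [    0,     3,     2,     4]
  [    0,     0, -31/4, -31/2]

Back-substitution:
x₃ = (-31/2) / (-31/4) = 2
x₂ = (4 - (2)(2)) / 3 = 0
x₁ = (-2 - (-2)(0) - (3)(2)) / 4 = -2

x = [-2, 0, 2]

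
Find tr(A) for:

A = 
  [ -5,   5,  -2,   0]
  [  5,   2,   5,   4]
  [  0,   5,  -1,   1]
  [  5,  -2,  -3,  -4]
-8

tr(A) = -5 + 2 + -1 + -4 = -8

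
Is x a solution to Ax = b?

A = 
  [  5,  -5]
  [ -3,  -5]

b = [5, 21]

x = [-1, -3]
No

Ax = [10, 18] ≠ b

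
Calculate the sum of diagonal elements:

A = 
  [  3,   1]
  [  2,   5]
8

tr(A) = 3 + 5 = 8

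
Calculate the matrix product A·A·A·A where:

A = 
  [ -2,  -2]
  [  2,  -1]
A² = A·A:
A²[1,1] = (-2)(-2) + (-2)(2) = 0
A²[1,2] = (-2)(-2) + (-2)(-1) = 6
A²[2,1] = (2)(-2) + (-1)(2) = -6
A²[2,2] = (2)(-2) + (-1)(-1) = -3
A² = 
  [  0,   6]
  [ -6,  -3]

A^3 = A^2·A:
A^3[1,1] = (0)(-2) + (6)(2) = 12
A^3[1,2] = (0)(-2) + (6)(-1) = -6
A^3[2,1] = (-6)(-2) + (-3)(2) = 6
A^3[2,2] = (-6)(-2) + (-3)(-1) = 15
A^3 = 
  [ 12,  -6]
  [  6,  15]

A^4 = A^3·A:
A^4[1,1] = (12)(-2) + (-6)(2) = -36
A^4[1,2] = (12)(-2) + (-6)(-1) = -18
A^4[2,1] = (6)(-2) + (15)(2) = 18
A^4[2,2] = (6)(-2) + (15)(-1) = -27
A^4 = 
  [-36, -18]
  [ 18, -27]

Therefore
A^4 = 
  [-36, -18]
  [ 18, -27]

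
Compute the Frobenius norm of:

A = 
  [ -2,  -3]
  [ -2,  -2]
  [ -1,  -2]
||A||_F = 5.099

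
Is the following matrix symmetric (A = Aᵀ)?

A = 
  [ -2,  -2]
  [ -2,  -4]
Yes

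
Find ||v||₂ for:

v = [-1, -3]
3.162

||v||₂ = √((-1)² + (-3)²) = √10 = 3.162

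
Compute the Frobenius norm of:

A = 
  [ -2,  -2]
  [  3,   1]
||A||_F = 4.243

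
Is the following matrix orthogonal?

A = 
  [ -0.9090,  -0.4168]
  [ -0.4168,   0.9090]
Yes

AᵀA = 
  [  1,   0]
  [  0,   1]
≈ I (equal to I up to the 4-dp rounding of the entries)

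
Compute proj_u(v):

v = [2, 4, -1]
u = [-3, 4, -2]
proj_u(v) = [-36/29, 48/29, -24/29]

v·u = (2)(-3) + (4)(4) + (-1)(-2) = 12
u·u = (-3)² + (4)² + (-2)² = 29
proj_u(v) = (v·u / u·u) × u = (12/29) × u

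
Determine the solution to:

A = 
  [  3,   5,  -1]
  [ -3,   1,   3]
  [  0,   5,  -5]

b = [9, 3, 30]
Row reduce the augmented matrix [A|b]:
R2 → R2 + (1)·R1
R3 → R3 - (5/6)·R2
REF = 
  [    3,     5,    -1,     9]
  [    0,     6,     2,    12]
  [    0,     0, -20/3,    20]

Back-substitution:
x₃ = 20 / (-20/3) = -3
x₂ = (12 - (2)(-3)) / 6 = 3
x₁ = (9 - (5)(3) - (-1)(-3)) / 3 = -3

x = [-3, 3, -3]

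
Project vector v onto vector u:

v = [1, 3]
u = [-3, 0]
v·u = (1)(-3) + (3)(0) = -3
u·u = (-3)² + (0)² = 9
proj_u(v) = (v·u / u·u) × u = (-3/9) × u = (-1/3) × u

proj_u(v) = [1, 0]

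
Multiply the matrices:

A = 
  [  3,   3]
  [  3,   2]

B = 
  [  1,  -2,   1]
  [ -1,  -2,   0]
AB = 
  [  0, -12,   3]
  [  1, -10,   3]

A is 2×2 and B is 2×3, so AB is 2×3. Each entry is (row of A)·(column of B):
AB[1,1] = (3)(1) + (3)(-1) = 0
AB[1,2] = (3)(-2) + (3)(-2) = -12
AB[1,3] = (3)(1) + (3)(0) = 3
AB[2,1] = (3)(1) + (2)(-1) = 1
AB[2,2] = (3)(-2) + (2)(-2) = -10
AB[2,3] = (3)(1) + (2)(0) = 3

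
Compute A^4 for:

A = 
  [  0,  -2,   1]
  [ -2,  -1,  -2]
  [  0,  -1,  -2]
A^4 = 
  [ 22,  17,  24]
  [ 30,  63,  56]
  [ 26,  41,  52]

A² = A·A:
A²[1,1] = (0)(0) + (-2)(-2) + (1)(0) = 4
A²[1,2] = (0)(-2) + (-2)(-1) + (1)(-1) = 1
A²[1,3] = (0)(1) + (-2)(-2) + (1)(-2) = 2
A²[2,1] = (-2)(0) + (-1)(-2) + (-2)(0) = 2
A²[2,2] = (-2)(-2) + (-1)(-1) + (-2)(-1) = 7
A²[2,3] = (-2)(1) + (-1)(-2) + (-2)(-2) = 4
A²[3,1] = (0)(0) + (-1)(-2) + (-2)(0) = 2
A²[3,2] = (0)(-2) + (-1)(-1) + (-2)(-1) = 3
A²[3,3] = (0)(1) + (-1)(-2) + (-2)(-2) = 6
A² = 
  [  4,   1,   2]
  [  2,   7,   4]
  [  2,   3,   6]

A^3 = A^2·A:
A^3[1,1] = (4)(0) + (1)(-2) + (2)(0) = -2
A^3[1,2] = (4)(-2) + (1)(-1) + (2)(-1) = -11
A^3[1,3] = (4)(1) + (1)(-2) + (2)(-2) = -2
A^3[2,1] = (2)(0) + (7)(-2) + (4)(0) = -14
A^3[2,2] = (2)(-2) + (7)(-1) + (4)(-1) = -15
A^3[2,3] = (2)(1) + (7)(-2) + (4)(-2) = -20
A^3[3,1] = (2)(0) + (3)(-2) + (6)(0) = -6
A^3[3,2] = (2)(-2) + (3)(-1) + (6)(-1) = -13
A^3[3,3] = (2)(1) + (3)(-2) + (6)(-2) = -16
A^3 = 
  [ -2, -11,  -2]
  [-14, -15, -20]
  [ -6, -13, -16]

A^4 = A^3·A:
A^4[1,1] = (-2)(0) + (-11)(-2) + (-2)(0) = 22
A^4[1,2] = (-2)(-2) + (-11)(-1) + (-2)(-1) = 17
A^4[1,3] = (-2)(1) + (-11)(-2) + (-2)(-2) = 24
A^4[2,1] = (-14)(0) + (-15)(-2) + (-20)(0) = 30
A^4[2,2] = (-14)(-2) + (-15)(-1) + (-20)(-1) = 63
A^4[2,3] = (-14)(1) + (-15)(-2) + (-20)(-2) = 56
A^4[3,1] = (-6)(0) + (-13)(-2) + (-16)(0) = 26
A^4[3,2] = (-6)(-2) + (-13)(-1) + (-16)(-1) = 41
A^4[3,3] = (-6)(1) + (-13)(-2) + (-16)(-2) = 52
A^4 = 
  [ 22,  17,  24]
  [ 30,  63,  56]
  [ 26,  41,  52]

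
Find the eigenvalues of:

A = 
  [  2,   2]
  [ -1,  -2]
λ = √2, -√2  (≈ 1.414, -1.414)

tr(A) = 0, det(A) = -2
Characteristic polynomial: λ² - tr(A)λ + det(A) = λ² - 2
λ² - 2 = 0  ⇒  λ = (0 ± √((0)² - 4·(-2)))/2 = (0 ± √(8))/2
  = √2,  -√2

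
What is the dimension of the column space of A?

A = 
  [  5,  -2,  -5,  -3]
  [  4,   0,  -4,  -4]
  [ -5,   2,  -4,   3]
dim(Col(A)) = 3

Row reduce:
R2 → R2 - (4/5)·R1
R3 → R3 + (1)·R1
REF = 
  [   5,   -2,   -5,   -3]
  [   0,  8/5,    0, -8/5]
  [   0,    0,   -9,    0]
Pivot columns: 1, 2, 3 → 3 pivots.
dim(Col(A)) = number of pivot columns = 3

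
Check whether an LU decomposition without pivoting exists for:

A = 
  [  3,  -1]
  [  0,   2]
Yes.
A[1,1] = 3 ≠ 0, so Gaussian elimination proceeds without a row swap: multiplier ℓ₂₁ = (0)/(3) = 0, and U[2,2] = 2 - (0)(-1) = 2.
L = 
  [  1,   0]
  [  0,   1]
U = 
  [  3,  -1]
  [  0,   2]
Check row 2 of LU: [(0)(3), (0)(-1) + 2] = [0, 2] = row 2 of A ✓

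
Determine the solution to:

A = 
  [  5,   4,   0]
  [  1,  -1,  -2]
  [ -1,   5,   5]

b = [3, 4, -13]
x = [3, -3, 1]

Row reduce the augmented matrix [A|b]:
R2 → R2 - (1/5)·R1
R3 → R3 + (1/5)·R1
R3 → R3 + (29/9)·R2
REF = 
  [    5,     4,     0,     3]
  [    0,  -9/5,    -2,  17/5]
  [    0,     0, -13/9, -13/9]

Back-substitution:
x₃ = (-13/9) / (-13/9) = 1
x₂ = (17/5 - (-2)(1)) / (-9/5) = -3
x₁ = (3 - (4)(-3) - (0)(1)) / 5 = 3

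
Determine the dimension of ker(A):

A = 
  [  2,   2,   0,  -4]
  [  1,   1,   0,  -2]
nullity(A) = 3

Row reduce:
R2 → R2 - (1/2)·R1
REF = 
  [  2,   2,   0,  -4]
  [  0,   0,   0,   0]
Pivot columns: 1 → 1 pivot.
rank(A) = 1, so nullity(A) = 4 - 1 = 3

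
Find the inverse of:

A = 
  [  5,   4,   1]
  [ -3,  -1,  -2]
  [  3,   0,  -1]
det(A) = (5)·((-1)(-1) - (-2)(0)) - (4)·((-3)(-1) - (-2)(3)) + (1)·((-3)(0) - (-1)(3))
  = (5)(1) - (4)(9) + (1)(3)
  = -28
det(A) = -28 ≠ 0, so A is invertible.

Cofactors Cᵢⱼ = (-1)ⁱ⁺ʲ·Mᵢⱼ:
C = 
  [  1,  -9,   3]
  [  4,  -8,  12]
  [ -7,   7,   7]

adj(A) = Cᵀ:
adj(A) = 
  [  1,   4,  -7]
  [ -9,  -8,   7]
  [  3,  12,   7]

A⁻¹ = (-1/28) · adj(A):
A⁻¹ = 
  [-1/28,  -1/7,   1/4]
  [ 9/28,   2/7,  -1/4]
  [-3/28,  -3/7,  -1/4]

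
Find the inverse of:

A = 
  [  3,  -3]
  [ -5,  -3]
det(A) = (3)(-3) - (-3)(-5) = -24
For a 2×2 matrix, A⁻¹ = (1/det(A)) · [[d, -b], [-c, a]]
    = (-1/24) · [[-3, 3], [5, 3]]

A⁻¹ = 
  [  1/8,  -1/8]
  [-5/24,  -1/8]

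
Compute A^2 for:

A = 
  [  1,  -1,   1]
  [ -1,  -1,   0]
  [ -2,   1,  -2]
A² = A·A:
A²[1,1] = (1)(1) + (-1)(-1) + (1)(-2) = 0
A²[1,2] = (1)(-1) + (-1)(-1) + (1)(1) = 1
A²[1,3] = (1)(1) + (-1)(0) + (1)(-2) = -1
A²[2,1] = (-1)(1) + (-1)(-1) + (0)(-2) = 0
A²[2,2] = (-1)(-1) + (-1)(-1) + (0)(1) = 2
A²[2,3] = (-1)(1) + (-1)(0) + (0)(-2) = -1
A²[3,1] = (-2)(1) + (1)(-1) + (-2)(-2) = 1
A²[3,2] = (-2)(-1) + (1)(-1) + (-2)(1) = -1
A²[3,3] = (-2)(1) + (1)(0) + (-2)(-2) = 2
A² = 
  [  0,   1,  -1]
  [  0,   2,  -1]
  [  1,  -1,   2]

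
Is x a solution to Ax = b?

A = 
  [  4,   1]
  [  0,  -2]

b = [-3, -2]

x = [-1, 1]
Yes

Ax = [-3, -2] = b ✓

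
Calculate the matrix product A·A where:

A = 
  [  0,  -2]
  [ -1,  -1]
A² = A·A:
A²[1,1] = (0)(0) + (-2)(-1) = 2
A²[1,2] = (0)(-2) + (-2)(-1) = 2
A²[2,1] = (-1)(0) + (-1)(-1) = 1
A²[2,2] = (-1)(-2) + (-1)(-1) = 3
A² = 
  [  2,   2]
  [  1,   3]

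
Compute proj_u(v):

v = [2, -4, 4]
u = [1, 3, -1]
proj_u(v) = [-14/11, -42/11, 14/11]

v·u = (2)(1) + (-4)(3) + (4)(-1) = -14
u·u = (1)² + (3)² + (-1)² = 11
proj_u(v) = (v·u / u·u) × u = (-14/11) × u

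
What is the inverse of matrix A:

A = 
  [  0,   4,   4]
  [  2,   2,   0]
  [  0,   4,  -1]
det(A) = (0)·((2)(-1) - (0)(4)) - (4)·((2)(-1) - (0)(0)) + (4)·((2)(4) - (2)(0))
  = (0)(-2) - (4)(-2) + (4)(8)
  = 40
det(A) = 40 ≠ 0, so A is invertible.

Cofactors Cᵢⱼ = (-1)ⁱ⁺ʲ·Mᵢⱼ:
C = 
  [ -2,   2,   8]
  [ 20,   0,   0]
  [ -8,   8,  -8]

adj(A) = Cᵀ:
adj(A) = 
  [ -2,  20,  -8]
  [  2,   0,   8]
  [  8,   0,  -8]

A⁻¹ = (1/40) · adj(A):
A⁻¹ = 
  [-1/20,   1/2,  -1/5]
  [ 1/20,     0,   1/5]
  [  1/5,     0,  -1/5]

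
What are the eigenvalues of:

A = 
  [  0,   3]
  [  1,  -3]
λ = (-3 + √21)/2, (-3 - √21)/2  (≈ 0.7913, -3.791)

tr(A) = -3, det(A) = -3
Characteristic polynomial: λ² - tr(A)λ + det(A) = λ² + 3λ - 3
λ² + 3λ - 3 = 0  ⇒  λ = (-3 ± √((3)² - 4·(-3)))/2 = (-3 ± √(21))/2
  = (-3 + √21)/2,  (-3 - √21)/2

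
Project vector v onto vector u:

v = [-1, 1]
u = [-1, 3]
v·u = (-1)(-1) + (1)(3) = 4
u·u = (-1)² + (3)² = 10
proj_u(v) = (v·u / u·u) × u = (4/10) × u = (2/5) × u

proj_u(v) = [-2/5, 6/5]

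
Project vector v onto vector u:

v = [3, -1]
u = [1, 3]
v·u = (3)(1) + (-1)(3) = 0
u·u = (1)² + (3)² = 10
proj_u(v) = (v·u / u·u) × u = (0/10) × u = (0) × u

proj_u(v) = [0, 0]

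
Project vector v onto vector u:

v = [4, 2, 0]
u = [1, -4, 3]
v·u = (4)(1) + (2)(-4) + (0)(3) = -4
u·u = (1)² + (-4)² + (3)² = 26
proj_u(v) = (v·u / u·u) × u = (-4/26) × u = (-2/13) × u

proj_u(v) = [-2/13, 8/13, -6/13]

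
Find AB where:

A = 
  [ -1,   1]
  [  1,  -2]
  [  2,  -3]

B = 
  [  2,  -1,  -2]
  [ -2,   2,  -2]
AB = 
  [ -4,   3,   0]
  [  6,  -5,   2]
  [ 10,  -8,   2]

A is 3×2 and B is 2×3, so AB is 3×3. Each entry is (row of A)·(column of B):
AB[1,1] = (-1)(2) + (1)(-2) = -4
AB[1,2] = (-1)(-1) + (1)(2) = 3
AB[1,3] = (-1)(-2) + (1)(-2) = 0
AB[2,1] = (1)(2) + (-2)(-2) = 6
AB[2,2] = (1)(-1) + (-2)(2) = -5
AB[2,3] = (1)(-2) + (-2)(-2) = 2
AB[3,1] = (2)(2) + (-3)(-2) = 10
AB[3,2] = (2)(-1) + (-3)(2) = -8
AB[3,3] = (2)(-2) + (-3)(-2) = 2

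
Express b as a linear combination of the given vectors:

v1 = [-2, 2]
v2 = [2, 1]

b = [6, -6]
c1 = -3, c2 = 0

b = -3·v1 + 0·v2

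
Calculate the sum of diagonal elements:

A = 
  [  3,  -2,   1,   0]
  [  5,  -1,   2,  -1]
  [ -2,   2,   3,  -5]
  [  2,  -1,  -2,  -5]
0

tr(A) = 3 + -1 + 3 + -5 = 0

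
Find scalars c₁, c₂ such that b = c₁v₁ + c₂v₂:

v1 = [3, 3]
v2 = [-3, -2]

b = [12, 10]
c1 = 2, c2 = -2

b = 2·v1 + -2·v2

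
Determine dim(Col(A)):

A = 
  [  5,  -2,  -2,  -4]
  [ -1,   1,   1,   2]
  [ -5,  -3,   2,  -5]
dim(Col(A)) = 3

Row reduce:
R2 → R2 + (1/5)·R1
R3 → R3 + (1)·R1
R3 → R3 + (25/3)·R2
REF = 
  [  5,  -2,  -2,  -4]
  [  0, 3/5, 3/5, 6/5]
  [  0,   0,   5,   1]
Pivot columns: 1, 2, 3 → 3 pivots.
dim(Col(A)) = number of pivot columns = 3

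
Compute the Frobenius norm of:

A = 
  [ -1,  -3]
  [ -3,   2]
||A||_F = 4.796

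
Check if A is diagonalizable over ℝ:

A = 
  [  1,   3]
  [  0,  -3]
Yes

tr(A) = -2, det(A) = -3
Characteristic polynomial: λ² - tr(A)λ + det(A) = λ² + 2λ - 3
λ² + 2λ - 3 = (λ + 3)(λ - 1)
Eigenvalues: 1, -3
λ=-3: alg. mult. = 1, geom. mult. = 2 - rank(A - (-3)I) = 2 - 1 = 1
λ=1: alg. mult. = 1, geom. mult. = 2 - rank(A - (1)I) = 2 - 1 = 1
Sum of geometric multiplicities equals n, so A has n independent eigenvectors.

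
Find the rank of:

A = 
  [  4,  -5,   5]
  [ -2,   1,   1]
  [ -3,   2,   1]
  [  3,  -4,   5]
Row reduce:
R2 → R2 + (1/2)·R1
R3 → R3 + (3/4)·R1
R4 → R4 - (3/4)·R1
R3 → R3 - (7/6)·R2
R4 → R4 - (1/6)·R2
R4 → R4 - (1)·R3
REF = 
  [   4,   -5,    5]
  [   0, -3/2,  7/2]
  [   0,    0,  2/3]
  [   0,    0,    0]
Pivot columns: 1, 2, 3 → 3 pivots.

rank(A) = 3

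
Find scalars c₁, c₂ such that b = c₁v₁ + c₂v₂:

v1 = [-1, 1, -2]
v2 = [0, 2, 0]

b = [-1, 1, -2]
c1 = 1, c2 = 0

b = 1·v1 + 0·v2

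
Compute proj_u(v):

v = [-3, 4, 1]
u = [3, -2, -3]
v·u = (-3)(3) + (4)(-2) + (1)(-3) = -20
u·u = (3)² + (-2)² + (-3)² = 22
proj_u(v) = (v·u / u·u) × u = (-20/22) × u = (-10/11) × u

proj_u(v) = [-30/11, 20/11, 30/11]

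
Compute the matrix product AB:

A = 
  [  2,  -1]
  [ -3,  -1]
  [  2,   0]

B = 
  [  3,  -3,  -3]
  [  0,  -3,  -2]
AB = 
  [  6,  -3,  -4]
  [ -9,  12,  11]
  [  6,  -6,  -6]

A is 3×2 and B is 2×3, so AB is 3×3. Each entry is (row of A)·(column of B):
AB[1,1] = (2)(3) + (-1)(0) = 6
AB[1,2] = (2)(-3) + (-1)(-3) = -3
AB[1,3] = (2)(-3) + (-1)(-2) = -4
AB[2,1] = (-3)(3) + (-1)(0) = -9
AB[2,2] = (-3)(-3) + (-1)(-3) = 12
AB[2,3] = (-3)(-3) + (-1)(-2) = 11
AB[3,1] = (2)(3) + (0)(0) = 6
AB[3,2] = (2)(-3) + (0)(-3) = -6
AB[3,3] = (2)(-3) + (0)(-2) = -6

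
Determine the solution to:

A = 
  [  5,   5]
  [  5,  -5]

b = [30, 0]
x = [3, 3]

Row reduce the augmented matrix [A|b]:
R2 → R2 - (1)·R1
REF = 
  [  5,   5,  30]
  [  0, -10, -30]

Back-substitution:
x₂ = (-30) / (-10) = 3
x₁ = (30 - (5)(3)) / 5 = 3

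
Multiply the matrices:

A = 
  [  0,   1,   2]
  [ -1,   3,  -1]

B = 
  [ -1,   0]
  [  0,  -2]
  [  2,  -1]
A is 2×3 and B is 3×2, so AB is 2×2. Each entry is (row of A)·(column of B):
AB[1,1] = (0)(-1) + (1)(0) + (2)(2) = 4
AB[1,2] = (0)(0) + (1)(-2) + (2)(-1) = -4
AB[2,1] = (-1)(-1) + (3)(0) + (-1)(2) = -1
AB[2,2] = (-1)(0) + (3)(-2) + (-1)(-1) = -5

AB = 
  [  4,  -4]
  [ -1,  -5]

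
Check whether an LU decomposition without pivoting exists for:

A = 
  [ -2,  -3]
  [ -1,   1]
Yes.
A[1,1] = -2 ≠ 0, so Gaussian elimination proceeds without a row swap: multiplier ℓ₂₁ = (-1)/(-2) = 1/2, and U[2,2] = 1 - (1/2)(-3) = 5/2.
L = 
  [  1,   0]
  [1/2,   1]
U = 
  [ -2,  -3]
  [  0, 5/2]
Check row 2 of LU: [(1/2)(-2), (1/2)(-3) + (5/2)] = [-1, 1] = row 2 of A ✓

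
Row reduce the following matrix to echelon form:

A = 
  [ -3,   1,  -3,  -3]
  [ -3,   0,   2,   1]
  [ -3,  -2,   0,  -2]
Row operations:
R2 → R2 - (1)·R1
R3 → R3 - (1)·R1
R3 → R3 - (3)·R2

Resulting echelon form:
REF = 
  [ -3,   1,  -3,  -3]
  [  0,  -1,   5,   4]
  [  0,   0, -12, -11]

Rank = 3 (number of non-zero pivot rows).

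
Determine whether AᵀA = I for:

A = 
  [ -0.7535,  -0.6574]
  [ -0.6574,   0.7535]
Yes

AᵀA = 
  [  0.9999,   0]
  [  0,   0.9999]
≈ I (equal to I up to the 4-dp rounding of the entries)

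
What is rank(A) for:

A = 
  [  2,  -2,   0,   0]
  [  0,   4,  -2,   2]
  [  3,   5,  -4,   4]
rank(A) = 2

Row reduce:
R3 → R3 - (3/2)·R1
R3 → R3 - (2)·R2
REF = 
  [  2,  -2,   0,   0]
  [  0,   4,  -2,   2]
  [  0,   0,   0,   0]
Pivot columns: 1, 2 → 2 pivots.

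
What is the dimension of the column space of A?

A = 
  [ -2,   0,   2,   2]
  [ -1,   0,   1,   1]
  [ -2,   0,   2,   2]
Row reduce:
R2 → R2 - (1/2)·R1
R3 → R3 - (1)·R1
REF = 
  [ -2,   0,   2,   2]
  [  0,   0,   0,   0]
  [  0,   0,   0,   0]
Pivot columns: 1 → 1 pivot.
dim(Col(A)) = number of pivot columns = 1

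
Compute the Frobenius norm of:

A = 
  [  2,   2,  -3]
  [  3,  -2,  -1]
||A||_F = 5.568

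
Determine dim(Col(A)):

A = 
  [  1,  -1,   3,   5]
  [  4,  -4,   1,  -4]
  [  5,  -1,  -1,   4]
Row reduce:
R2 → R2 - (4)·R1
R3 → R3 - (5)·R1
Swap R2 ↔ R3
REF = 
  [  1,  -1,   3,   5]
  [  0,   4, -16, -21]
  [  0,   0, -11, -24]
Pivot columns: 1, 2, 3 → 3 pivots.
dim(Col(A)) = number of pivot columns = 3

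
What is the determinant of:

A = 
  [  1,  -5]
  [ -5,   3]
For a 2×2 matrix, det = ad - bc = (1)(3) - (-5)(-5) = -22

det(A) = -22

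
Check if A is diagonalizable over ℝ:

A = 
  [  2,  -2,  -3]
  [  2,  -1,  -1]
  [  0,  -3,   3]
No

Characteristic polynomial: det(λI - A) = λ³ - 4λ² + 2λ - 18
By the rational root theorem any rational root is an integer dividing 18; none of those is a root, so p(λ) has no rational roots and hence (being an irreducible cubic) no repeated roots.
Discriminant of the cubic: Δ = -10732
Δ < 0 ⇒ one real eigenvalue and a complex-conjugate pair: λ ≈ 4.457, -0.2286 + 1.997i, -0.2286 - 1.997i
Has complex eigenvalues (not diagonalizable over ℝ).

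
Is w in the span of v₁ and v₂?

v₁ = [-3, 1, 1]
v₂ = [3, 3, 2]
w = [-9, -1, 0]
Yes

Form the augmented matrix and row-reduce:
[v₁|v₂|w] = 
  [ -3,   3,  -9]
  [  1,   3,  -1]
  [  1,   2,   0]
R2 → R2 + (1/3)·R1
R3 → R3 + (1/3)·R1
R3 → R3 - (3/4)·R2
REF = 
  [ -3,   3,  -9]
  [  0,   4,  -4]
  [  0,   0,   0]

No row of the form [0 0 | nonzero], so the system is consistent. Back-substitution gives c₁ = 2, c₂ = -1: w = (2)·v₁ + (-1)·v₂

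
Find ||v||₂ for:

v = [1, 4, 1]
4.243

||v||₂ = √((1)² + (4)² + (1)²) = √18 = 4.243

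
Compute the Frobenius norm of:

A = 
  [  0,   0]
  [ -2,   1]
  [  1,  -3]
||A||_F = 3.873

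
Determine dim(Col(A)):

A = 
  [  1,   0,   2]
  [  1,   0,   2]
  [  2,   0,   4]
Row reduce:
R2 → R2 - (1)·R1
R3 → R3 - (2)·R1
REF = 
  [  1,   0,   2]
  [  0,   0,   0]
  [  0,   0,   0]
Pivot columns: 1 → 1 pivot.
dim(Col(A)) = number of pivot columns = 1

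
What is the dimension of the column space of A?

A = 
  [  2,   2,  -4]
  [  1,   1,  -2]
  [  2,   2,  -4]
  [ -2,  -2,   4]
Row reduce:
R2 → R2 - (1/2)·R1
R3 → R3 - (1)·R1
R4 → R4 + (1)·R1
REF = 
  [  2,   2,  -4]
  [  0,   0,   0]
  [  0,   0,   0]
  [  0,   0,   0]
Pivot columns: 1 → 1 pivot.
dim(Col(A)) = number of pivot columns = 1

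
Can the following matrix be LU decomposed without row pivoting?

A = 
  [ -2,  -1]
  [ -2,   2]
Yes.
A[1,1] = -2 ≠ 0, so Gaussian elimination proceeds without a row swap: multiplier ℓ₂₁ = (-2)/(-2) = 1, and U[2,2] = 2 - (1)(-1) = 3.
L = 
  [  1,   0]
  [  1,   1]
U = 
  [ -2,  -1]
  [  0,   3]
Check row 2 of LU: [(1)(-2), (1)(-1) + 3] = [-2, 2] = row 2 of A ✓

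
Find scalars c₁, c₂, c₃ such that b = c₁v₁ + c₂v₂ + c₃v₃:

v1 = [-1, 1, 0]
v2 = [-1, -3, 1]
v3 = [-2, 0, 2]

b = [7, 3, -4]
c1 = -3, c2 = -2, c3 = -1

b = -3·v1 + -2·v2 + -1·v3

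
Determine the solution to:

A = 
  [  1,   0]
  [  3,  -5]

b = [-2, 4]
Row reduce the augmented matrix [A|b]:
R2 → R2 - (3)·R1
REF = 
  [  1,   0,  -2]
  [  0,  -5,  10]

Back-substitution:
x₂ = 10 / (-5) = -2
x₁ = (-2 - (0)(-2)) / 1 = -2

x = [-2, -2]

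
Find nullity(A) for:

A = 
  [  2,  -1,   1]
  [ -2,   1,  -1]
nullity(A) = 2

Row reduce:
R2 → R2 + (1)·R1
REF = 
  [  2,  -1,   1]
  [  0,   0,   0]
Pivot columns: 1 → 1 pivot.
rank(A) = 1, so nullity(A) = 3 - 1 = 2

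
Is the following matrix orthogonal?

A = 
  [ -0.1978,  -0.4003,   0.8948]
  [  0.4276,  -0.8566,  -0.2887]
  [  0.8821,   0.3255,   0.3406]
Yes

AᵀA = 
  [  1.0001,   0,   0]
  [  0,   1,   0]
  [  0,   0,   1]
≈ I (equal to I up to the 4-dp rounding of the entries)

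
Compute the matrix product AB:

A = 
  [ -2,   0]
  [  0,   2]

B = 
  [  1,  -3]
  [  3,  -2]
A is 2×2 and B is 2×2, so AB is 2×2. Each entry is (row of A)·(column of B):
AB[1,1] = (-2)(1) + (0)(3) = -2
AB[1,2] = (-2)(-3) + (0)(-2) = 6
AB[2,1] = (0)(1) + (2)(3) = 6
AB[2,2] = (0)(-3) + (2)(-2) = -4

AB = 
  [ -2,   6]
  [  6,  -4]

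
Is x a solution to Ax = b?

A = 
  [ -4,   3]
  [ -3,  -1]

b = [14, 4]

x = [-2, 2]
Yes

Ax = [14, 4] = b ✓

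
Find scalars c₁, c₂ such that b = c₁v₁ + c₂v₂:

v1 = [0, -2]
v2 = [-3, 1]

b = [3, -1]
c1 = 0, c2 = -1

b = 0·v1 + -1·v2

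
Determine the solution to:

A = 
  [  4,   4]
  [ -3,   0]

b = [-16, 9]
x = [-3, -1]

Row reduce the augmented matrix [A|b]:
R2 → R2 + (3/4)·R1
REF = 
  [  4,   4, -16]
  [  0,   3,  -3]

Back-substitution:
x₂ = (-3) / 3 = -1
x₁ = (-16 - (4)(-1)) / 4 = -3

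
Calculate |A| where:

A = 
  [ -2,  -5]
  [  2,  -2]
14

For a 2×2 matrix, det = ad - bc = (-2)(-2) - (-5)(2) = 14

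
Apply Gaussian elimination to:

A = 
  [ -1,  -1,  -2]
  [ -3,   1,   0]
Row operations:
R2 → R2 - (3)·R1

Resulting echelon form:
REF = 
  [ -1,  -1,  -2]
  [  0,   4,   6]

Rank = 2 (number of non-zero pivot rows).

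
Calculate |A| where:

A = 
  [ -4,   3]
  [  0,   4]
For a 2×2 matrix, det = ad - bc = (-4)(4) - (3)(0) = -16

det(A) = -16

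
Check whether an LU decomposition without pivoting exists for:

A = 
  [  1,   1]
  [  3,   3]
Yes.
A[1,1] = 1 ≠ 0, so Gaussian elimination proceeds without a row swap: multiplier ℓ₂₁ = (3)/(1) = 3, and U[2,2] = 3 - (3)(1) = 0.
L = 
  [  1,   0]
  [  3,   1]
U = 
  [  1,   1]
  [  0,   0]
Check row 2 of LU: [(3)(1), (3)(1) + 0] = [3, 3] = row 2 of A ✓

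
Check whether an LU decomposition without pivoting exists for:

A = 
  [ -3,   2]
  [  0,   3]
Yes.
A[1,1] = -3 ≠ 0, so Gaussian elimination proceeds without a row swap: multiplier ℓ₂₁ = (0)/(-3) = 0, and U[2,2] = 3 - (0)(2) = 3.
L = 
  [  1,   0]
  [  0,   1]
U = 
  [ -3,   2]
  [  0,   3]
Check row 2 of LU: [(0)(-3), (0)(2) + 3] = [0, 3] = row 2 of A ✓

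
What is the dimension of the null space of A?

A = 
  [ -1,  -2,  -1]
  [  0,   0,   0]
nullity(A) = 2

Row reduce:
(no row operations needed)
REF = 
  [ -1,  -2,  -1]
  [  0,   0,   0]
Pivot columns: 1 → 1 pivot.
rank(A) = 1, so nullity(A) = 3 - 1 = 2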